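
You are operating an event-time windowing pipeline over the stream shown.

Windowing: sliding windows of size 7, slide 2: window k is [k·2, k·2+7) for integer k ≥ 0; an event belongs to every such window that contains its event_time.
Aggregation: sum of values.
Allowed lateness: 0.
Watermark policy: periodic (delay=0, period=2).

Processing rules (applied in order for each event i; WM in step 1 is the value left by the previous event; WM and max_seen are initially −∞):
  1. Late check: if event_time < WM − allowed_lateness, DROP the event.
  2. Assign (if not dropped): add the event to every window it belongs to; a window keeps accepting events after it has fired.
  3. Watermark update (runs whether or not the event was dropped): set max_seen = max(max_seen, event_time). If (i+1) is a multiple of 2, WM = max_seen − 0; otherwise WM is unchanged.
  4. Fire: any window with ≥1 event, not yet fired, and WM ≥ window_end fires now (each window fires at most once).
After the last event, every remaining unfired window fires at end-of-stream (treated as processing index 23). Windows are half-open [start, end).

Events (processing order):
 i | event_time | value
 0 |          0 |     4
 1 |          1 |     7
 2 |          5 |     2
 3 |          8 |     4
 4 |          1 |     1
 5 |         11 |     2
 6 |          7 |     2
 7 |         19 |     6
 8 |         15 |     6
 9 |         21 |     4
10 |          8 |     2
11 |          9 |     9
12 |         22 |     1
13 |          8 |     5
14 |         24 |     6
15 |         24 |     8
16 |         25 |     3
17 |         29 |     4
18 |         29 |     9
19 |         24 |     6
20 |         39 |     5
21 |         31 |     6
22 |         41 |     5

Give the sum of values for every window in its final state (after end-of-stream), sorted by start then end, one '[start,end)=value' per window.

[0,7)=13 [2,9)=6 [4,11)=6 [6,13)=6 [8,15)=6 [10,17)=2 [14,21)=6 [16,23)=11 [18,25)=25 [20,27)=22 [22,29)=18 [24,31)=30 [26,33)=19 [28,35)=19 [30,37)=6 [34,41)=5 [36,43)=10 [38,45)=10 [40,47)=5

i=0 t=0 v=4: → [0,7); WM=−∞
i=1 t=1 v=7: → [0,7); WM=1
i=2 t=5 v=2: → [4,11),[2,9),[0,7); WM=1
i=3 t=8 v=4: → [8,15),[6,13),[4,11),[2,9); WM=8; [0,7) fires=13
i=4 t=1 v=1: DROP (t<8-0); WM=8
i=5 t=11 v=2: → [10,17),[8,15),[6,13); WM=11; [2,9) fires=6 [4,11) fires=6
i=6 t=7 v=2: DROP (t<11-0); WM=11
i=7 t=19 v=6: → [18,25),[16,23),[14,21); WM=19; [6,13) fires=6 [8,15) fires=6 [10,17) fires=2
i=8 t=15 v=6: DROP (t<19-0); WM=19
i=9 t=21 v=4: → [20,27),[18,25),[16,23); WM=21; [14,21) fires=6
i=10 t=8 v=2: DROP (t<21-0); WM=21
i=11 t=9 v=9: DROP (t<21-0); WM=21
i=12 t=22 v=1: → [22,29),[20,27),[18,25),[16,23); WM=21
i=13 t=8 v=5: DROP (t<21-0); WM=22
i=14 t=24 v=6: → [24,31),[22,29),[20,27),[18,25); WM=22
i=15 t=24 v=8: → [24,31),[22,29),[20,27),[18,25); WM=24; [16,23) fires=11
i=16 t=25 v=3: → [24,31),[22,29),[20,27); WM=24
i=17 t=29 v=4: → [28,35),[26,33),[24,31); WM=29; [18,25) fires=25 [20,27) fires=22 [22,29) fires=18
i=18 t=29 v=9: → [28,35),[26,33),[24,31); WM=29
i=19 t=24 v=6: DROP (t<29-0); WM=29
i=20 t=39 v=5: → [38,45),[36,43),[34,41); WM=29
i=21 t=31 v=6: → [30,37),[28,35),[26,33); WM=39; [24,31) fires=30 [26,33) fires=19 [28,35) fires=19 [30,37) fires=6
i=22 t=41 v=5: → [40,47),[38,45),[36,43); WM=39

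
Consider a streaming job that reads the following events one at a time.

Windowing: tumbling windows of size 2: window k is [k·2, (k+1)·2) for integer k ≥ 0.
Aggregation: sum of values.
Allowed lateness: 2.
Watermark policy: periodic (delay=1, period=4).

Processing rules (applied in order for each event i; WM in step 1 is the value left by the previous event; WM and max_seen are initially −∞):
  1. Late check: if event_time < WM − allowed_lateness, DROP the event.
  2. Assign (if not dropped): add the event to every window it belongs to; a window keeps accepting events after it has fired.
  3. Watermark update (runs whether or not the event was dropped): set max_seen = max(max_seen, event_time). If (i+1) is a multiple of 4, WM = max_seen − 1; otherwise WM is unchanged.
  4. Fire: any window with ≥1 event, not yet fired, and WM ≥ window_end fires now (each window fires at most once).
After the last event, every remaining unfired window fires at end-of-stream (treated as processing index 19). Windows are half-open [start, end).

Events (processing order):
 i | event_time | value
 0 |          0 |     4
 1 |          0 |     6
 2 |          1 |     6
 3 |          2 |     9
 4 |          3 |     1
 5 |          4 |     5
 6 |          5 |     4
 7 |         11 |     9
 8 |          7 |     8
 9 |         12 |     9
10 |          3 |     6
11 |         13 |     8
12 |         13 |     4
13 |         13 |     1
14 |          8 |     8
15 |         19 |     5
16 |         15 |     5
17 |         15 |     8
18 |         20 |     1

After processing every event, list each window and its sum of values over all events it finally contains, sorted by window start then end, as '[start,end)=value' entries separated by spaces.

[0,2)=16 [2,4)=10 [4,6)=9 [10,12)=9 [12,14)=22 [18,20)=5 [20,22)=1

i=0 t=0 v=4: → [0,2); WM=−∞
i=1 t=0 v=6: → [0,2); WM=−∞
i=2 t=1 v=6: → [0,2); WM=−∞
i=3 t=2 v=9: → [2,4); WM=1
i=4 t=3 v=1: → [2,4); WM=1
i=5 t=4 v=5: → [4,6); WM=1
i=6 t=5 v=4: → [4,6); WM=1
i=7 t=11 v=9: → [10,12); WM=10; [0,2) fires=16 [2,4) fires=10 [4,6) fires=9
i=8 t=7 v=8: DROP (t<10-2); WM=10
i=9 t=12 v=9: → [12,14); WM=10
i=10 t=3 v=6: DROP (t<10-2); WM=10
i=11 t=13 v=8: → [12,14); WM=12; [10,12) fires=9
i=12 t=13 v=4: → [12,14); WM=12
i=13 t=13 v=1: → [12,14); WM=12
i=14 t=8 v=8: DROP (t<12-2); WM=12
i=15 t=19 v=5: → [18,20); WM=18; [12,14) fires=22
i=16 t=15 v=5: DROP (t<18-2); WM=18
i=17 t=15 v=8: DROP (t<18-2); WM=18
i=18 t=20 v=1: → [20,22); WM=18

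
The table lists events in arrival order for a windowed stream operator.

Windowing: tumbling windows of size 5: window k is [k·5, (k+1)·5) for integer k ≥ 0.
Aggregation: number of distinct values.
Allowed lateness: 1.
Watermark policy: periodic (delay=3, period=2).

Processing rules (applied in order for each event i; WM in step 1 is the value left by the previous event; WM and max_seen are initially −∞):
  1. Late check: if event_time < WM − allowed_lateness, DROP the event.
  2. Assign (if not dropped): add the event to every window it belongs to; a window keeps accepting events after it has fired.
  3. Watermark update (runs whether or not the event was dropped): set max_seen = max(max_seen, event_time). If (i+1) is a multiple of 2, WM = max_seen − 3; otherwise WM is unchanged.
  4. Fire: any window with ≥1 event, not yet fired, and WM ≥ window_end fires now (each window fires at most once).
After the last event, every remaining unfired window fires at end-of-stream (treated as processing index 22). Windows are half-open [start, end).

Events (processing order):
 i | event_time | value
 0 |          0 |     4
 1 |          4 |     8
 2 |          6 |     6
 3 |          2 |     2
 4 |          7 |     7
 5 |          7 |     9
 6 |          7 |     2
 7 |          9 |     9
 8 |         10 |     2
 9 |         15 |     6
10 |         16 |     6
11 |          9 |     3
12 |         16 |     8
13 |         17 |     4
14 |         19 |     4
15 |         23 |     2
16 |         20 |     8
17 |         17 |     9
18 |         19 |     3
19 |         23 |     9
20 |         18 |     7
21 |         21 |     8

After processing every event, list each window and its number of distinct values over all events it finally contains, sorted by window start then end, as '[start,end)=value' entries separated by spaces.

[0,5)=3 [5,10)=4 [10,15)=1 [15,20)=4 [20,25)=3

i=0 t=0 v=4: → [0,5); WM=−∞
i=1 t=4 v=8: → [0,5); WM=1
i=2 t=6 v=6: → [5,10); WM=1
i=3 t=2 v=2: → [0,5); WM=3
i=4 t=7 v=7: → [5,10); WM=3
i=5 t=7 v=9: → [5,10); WM=4
i=6 t=7 v=2: → [5,10); WM=4
i=7 t=9 v=9: → [5,10); WM=6; [0,5) fires=3
i=8 t=10 v=2: → [10,15); WM=6
i=9 t=15 v=6: → [15,20); WM=12; [5,10) fires=4
i=10 t=16 v=6: → [15,20); WM=12
i=11 t=9 v=3: DROP (t<12-1); WM=13
i=12 t=16 v=8: → [15,20); WM=13
i=13 t=17 v=4: → [15,20); WM=14
i=14 t=19 v=4: → [15,20); WM=14
i=15 t=23 v=2: → [20,25); WM=20; [10,15) fires=1 [15,20) fires=3
i=16 t=20 v=8: → [20,25); WM=20
i=17 t=17 v=9: DROP (t<20-1); WM=20
i=18 t=19 v=3: → [15,20); WM=20
i=19 t=23 v=9: → [20,25); WM=20
i=20 t=18 v=7: DROP (t<20-1); WM=20
i=21 t=21 v=8: → [20,25); WM=20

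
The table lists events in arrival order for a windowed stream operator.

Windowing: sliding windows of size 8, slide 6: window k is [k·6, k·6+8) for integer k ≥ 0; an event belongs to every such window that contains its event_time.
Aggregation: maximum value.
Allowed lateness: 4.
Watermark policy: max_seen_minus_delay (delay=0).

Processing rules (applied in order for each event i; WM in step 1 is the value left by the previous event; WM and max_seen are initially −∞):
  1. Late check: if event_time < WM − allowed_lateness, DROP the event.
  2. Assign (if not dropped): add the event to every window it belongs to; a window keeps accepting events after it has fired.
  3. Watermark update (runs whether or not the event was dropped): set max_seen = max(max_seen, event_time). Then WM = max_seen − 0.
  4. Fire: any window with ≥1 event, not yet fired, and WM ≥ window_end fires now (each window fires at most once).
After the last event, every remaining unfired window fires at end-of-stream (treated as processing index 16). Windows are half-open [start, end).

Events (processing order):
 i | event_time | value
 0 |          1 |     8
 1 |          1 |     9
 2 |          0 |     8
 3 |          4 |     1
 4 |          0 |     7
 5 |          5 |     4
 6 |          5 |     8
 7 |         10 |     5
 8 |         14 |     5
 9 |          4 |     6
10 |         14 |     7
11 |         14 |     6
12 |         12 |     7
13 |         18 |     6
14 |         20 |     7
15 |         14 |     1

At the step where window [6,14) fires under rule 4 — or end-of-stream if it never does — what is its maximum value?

i=0 t=1 v=8: → [0,8); WM=1
i=1 t=1 v=9: → [0,8); WM=1
i=2 t=0 v=8: → [0,8); WM=1
i=3 t=4 v=1: → [0,8); WM=4
i=4 t=0 v=7: → [0,8); WM=4
i=5 t=5 v=4: → [0,8); WM=5
i=6 t=5 v=8: → [0,8); WM=5
i=7 t=10 v=5: → [6,14); WM=10; [0,8) fires=9
i=8 t=14 v=5: → [12,20); WM=14; [6,14) fires=5
i=9 t=4 v=6: DROP (t<14-4); WM=14
i=10 t=14 v=7: → [12,20); WM=14
i=11 t=14 v=6: → [12,20); WM=14
i=12 t=12 v=7: → [12,20),[6,14); WM=14
i=13 t=18 v=6: → [18,26),[12,20); WM=18
i=14 t=20 v=7: → [18,26); WM=20; [12,20) fires=7
i=15 t=14 v=1: DROP (t<20-4); WM=20

5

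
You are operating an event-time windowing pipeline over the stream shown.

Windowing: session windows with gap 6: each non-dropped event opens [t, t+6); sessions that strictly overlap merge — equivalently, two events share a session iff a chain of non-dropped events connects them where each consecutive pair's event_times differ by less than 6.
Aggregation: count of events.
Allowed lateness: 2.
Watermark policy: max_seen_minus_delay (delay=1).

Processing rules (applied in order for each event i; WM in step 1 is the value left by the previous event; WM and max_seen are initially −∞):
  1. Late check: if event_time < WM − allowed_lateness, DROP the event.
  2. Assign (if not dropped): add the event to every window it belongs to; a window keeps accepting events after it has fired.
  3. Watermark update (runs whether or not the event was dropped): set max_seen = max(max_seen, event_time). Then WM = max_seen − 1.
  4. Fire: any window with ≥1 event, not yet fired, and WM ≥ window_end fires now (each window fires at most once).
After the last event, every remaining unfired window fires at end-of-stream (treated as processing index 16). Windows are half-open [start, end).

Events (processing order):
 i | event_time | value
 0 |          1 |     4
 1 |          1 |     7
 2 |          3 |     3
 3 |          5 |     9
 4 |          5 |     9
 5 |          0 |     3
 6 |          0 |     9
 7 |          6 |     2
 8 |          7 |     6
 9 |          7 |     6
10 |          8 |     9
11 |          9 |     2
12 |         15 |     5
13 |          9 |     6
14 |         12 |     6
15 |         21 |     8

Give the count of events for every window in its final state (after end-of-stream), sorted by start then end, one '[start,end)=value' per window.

[1,21)=12 [21,27)=1

i=0 t=1 v=4: → [1,7); WM=0
i=1 t=1 v=7: → [1,7); WM=0
i=2 t=3 v=3: → [1,9); WM=2
i=3 t=5 v=9: → [1,11); WM=4
i=4 t=5 v=9: → [1,11); WM=4
i=5 t=0 v=3: DROP (t<4-2); WM=4
i=6 t=0 v=9: DROP (t<4-2); WM=4
i=7 t=6 v=2: → [1,12); WM=5
i=8 t=7 v=6: → [1,13); WM=6
i=9 t=7 v=6: → [1,13); WM=6
i=10 t=8 v=9: → [1,14); WM=7
i=11 t=9 v=2: → [1,15); WM=8
i=12 t=15 v=5: → [15,21); WM=14
i=13 t=9 v=6: DROP (t<14-2); WM=14
i=14 t=12 v=6: → [1,21); WM=14
i=15 t=21 v=8: → [21,27); WM=20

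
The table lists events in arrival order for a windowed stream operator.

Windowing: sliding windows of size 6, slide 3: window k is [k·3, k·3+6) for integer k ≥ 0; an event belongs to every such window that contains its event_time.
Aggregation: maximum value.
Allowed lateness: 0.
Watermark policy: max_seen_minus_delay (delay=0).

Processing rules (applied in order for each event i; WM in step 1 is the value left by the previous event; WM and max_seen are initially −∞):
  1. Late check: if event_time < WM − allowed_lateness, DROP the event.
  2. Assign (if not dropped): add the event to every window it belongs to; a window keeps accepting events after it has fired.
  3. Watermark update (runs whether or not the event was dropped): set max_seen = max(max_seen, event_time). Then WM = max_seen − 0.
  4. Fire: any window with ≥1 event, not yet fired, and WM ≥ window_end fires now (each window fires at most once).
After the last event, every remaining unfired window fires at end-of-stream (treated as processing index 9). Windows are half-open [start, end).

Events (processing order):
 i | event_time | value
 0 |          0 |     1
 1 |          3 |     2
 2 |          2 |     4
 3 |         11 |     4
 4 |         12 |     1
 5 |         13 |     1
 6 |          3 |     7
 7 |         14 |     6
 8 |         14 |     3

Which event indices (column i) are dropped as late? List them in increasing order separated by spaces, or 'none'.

i=0 t=0 v=1: → [0,6); WM=0
i=1 t=3 v=2: → [3,9),[0,6); WM=3
i=2 t=2 v=4: DROP (t<3-0); WM=3
i=3 t=11 v=4: → [9,15),[6,12); WM=11; [0,6) fires=2 [3,9) fires=2
i=4 t=12 v=1: → [12,18),[9,15); WM=12; [6,12) fires=4
i=5 t=13 v=1: → [12,18),[9,15); WM=13
i=6 t=3 v=7: DROP (t<13-0); WM=13
i=7 t=14 v=6: → [12,18),[9,15); WM=14
i=8 t=14 v=3: → [12,18),[9,15); WM=14

2 6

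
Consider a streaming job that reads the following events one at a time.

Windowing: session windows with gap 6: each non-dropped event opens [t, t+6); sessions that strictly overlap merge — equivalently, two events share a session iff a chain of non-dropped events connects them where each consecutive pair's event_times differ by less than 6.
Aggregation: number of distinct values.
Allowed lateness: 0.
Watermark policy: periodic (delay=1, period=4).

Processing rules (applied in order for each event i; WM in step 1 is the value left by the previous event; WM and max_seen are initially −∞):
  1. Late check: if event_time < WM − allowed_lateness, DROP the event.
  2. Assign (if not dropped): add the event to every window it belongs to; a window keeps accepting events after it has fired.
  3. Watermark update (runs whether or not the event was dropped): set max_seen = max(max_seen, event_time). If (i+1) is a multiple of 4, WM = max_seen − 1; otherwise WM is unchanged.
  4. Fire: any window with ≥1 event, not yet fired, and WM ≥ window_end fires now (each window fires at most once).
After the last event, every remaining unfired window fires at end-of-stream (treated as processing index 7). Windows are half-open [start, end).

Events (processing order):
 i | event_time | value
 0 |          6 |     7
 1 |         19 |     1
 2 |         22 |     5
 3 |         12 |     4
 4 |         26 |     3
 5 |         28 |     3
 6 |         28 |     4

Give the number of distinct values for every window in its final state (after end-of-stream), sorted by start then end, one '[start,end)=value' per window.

[6,12)=1 [12,18)=1 [19,34)=4

i=0 t=6 v=7: → [6,12); WM=−∞
i=1 t=19 v=1: → [19,25); WM=−∞
i=2 t=22 v=5: → [19,28); WM=−∞
i=3 t=12 v=4: → [12,18); WM=21
i=4 t=26 v=3: → [19,32); WM=21
i=5 t=28 v=3: → [19,34); WM=21
i=6 t=28 v=4: → [19,34); WM=21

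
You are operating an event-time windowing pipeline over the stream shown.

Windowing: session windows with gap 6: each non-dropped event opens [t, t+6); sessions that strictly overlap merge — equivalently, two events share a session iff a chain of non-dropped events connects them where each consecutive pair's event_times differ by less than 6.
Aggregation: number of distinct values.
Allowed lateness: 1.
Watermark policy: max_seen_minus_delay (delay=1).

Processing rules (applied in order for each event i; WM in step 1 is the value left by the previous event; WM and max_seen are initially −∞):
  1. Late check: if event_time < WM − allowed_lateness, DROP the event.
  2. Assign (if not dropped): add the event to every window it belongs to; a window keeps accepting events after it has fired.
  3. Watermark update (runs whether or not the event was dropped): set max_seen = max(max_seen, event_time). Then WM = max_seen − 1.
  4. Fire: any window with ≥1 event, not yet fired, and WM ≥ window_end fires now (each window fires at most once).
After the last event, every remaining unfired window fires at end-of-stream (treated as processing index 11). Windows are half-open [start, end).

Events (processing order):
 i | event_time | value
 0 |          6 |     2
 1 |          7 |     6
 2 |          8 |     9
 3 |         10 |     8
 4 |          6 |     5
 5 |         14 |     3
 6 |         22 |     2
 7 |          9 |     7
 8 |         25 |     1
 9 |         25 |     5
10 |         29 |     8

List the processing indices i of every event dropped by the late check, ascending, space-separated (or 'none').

i=0 t=6 v=2: → [6,12); WM=5
i=1 t=7 v=6: → [6,13); WM=6
i=2 t=8 v=9: → [6,14); WM=7
i=3 t=10 v=8: → [6,16); WM=9
i=4 t=6 v=5: DROP (t<9-1); WM=9
i=5 t=14 v=3: → [6,20); WM=13
i=6 t=22 v=2: → [22,28); WM=21
i=7 t=9 v=7: DROP (t<21-1); WM=21
i=8 t=25 v=1: → [22,31); WM=24
i=9 t=25 v=5: → [22,31); WM=24
i=10 t=29 v=8: → [22,35); WM=28

4 7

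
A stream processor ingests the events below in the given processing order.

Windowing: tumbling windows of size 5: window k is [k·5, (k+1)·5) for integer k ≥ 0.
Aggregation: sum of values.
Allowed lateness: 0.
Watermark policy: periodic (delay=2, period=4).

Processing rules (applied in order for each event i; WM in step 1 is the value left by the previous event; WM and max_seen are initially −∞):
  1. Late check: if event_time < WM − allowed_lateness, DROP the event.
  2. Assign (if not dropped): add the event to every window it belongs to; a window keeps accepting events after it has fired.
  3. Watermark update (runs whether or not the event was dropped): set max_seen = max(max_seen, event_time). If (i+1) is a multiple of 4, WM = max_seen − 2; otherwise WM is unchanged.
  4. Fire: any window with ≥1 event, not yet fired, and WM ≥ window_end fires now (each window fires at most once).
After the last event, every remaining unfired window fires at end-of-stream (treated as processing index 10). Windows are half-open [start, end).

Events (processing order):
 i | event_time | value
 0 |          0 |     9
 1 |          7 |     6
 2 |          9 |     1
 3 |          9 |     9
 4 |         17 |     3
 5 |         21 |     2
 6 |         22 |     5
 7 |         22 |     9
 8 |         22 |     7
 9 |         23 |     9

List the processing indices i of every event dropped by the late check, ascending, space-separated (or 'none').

i=0 t=0 v=9: → [0,5); WM=−∞
i=1 t=7 v=6: → [5,10); WM=−∞
i=2 t=9 v=1: → [5,10); WM=−∞
i=3 t=9 v=9: → [5,10); WM=7; [0,5) fires=9
i=4 t=17 v=3: → [15,20); WM=7
i=5 t=21 v=2: → [20,25); WM=7
i=6 t=22 v=5: → [20,25); WM=7
i=7 t=22 v=9: → [20,25); WM=20; [5,10) fires=16 [15,20) fires=3
i=8 t=22 v=7: → [20,25); WM=20
i=9 t=23 v=9: → [20,25); WM=20

none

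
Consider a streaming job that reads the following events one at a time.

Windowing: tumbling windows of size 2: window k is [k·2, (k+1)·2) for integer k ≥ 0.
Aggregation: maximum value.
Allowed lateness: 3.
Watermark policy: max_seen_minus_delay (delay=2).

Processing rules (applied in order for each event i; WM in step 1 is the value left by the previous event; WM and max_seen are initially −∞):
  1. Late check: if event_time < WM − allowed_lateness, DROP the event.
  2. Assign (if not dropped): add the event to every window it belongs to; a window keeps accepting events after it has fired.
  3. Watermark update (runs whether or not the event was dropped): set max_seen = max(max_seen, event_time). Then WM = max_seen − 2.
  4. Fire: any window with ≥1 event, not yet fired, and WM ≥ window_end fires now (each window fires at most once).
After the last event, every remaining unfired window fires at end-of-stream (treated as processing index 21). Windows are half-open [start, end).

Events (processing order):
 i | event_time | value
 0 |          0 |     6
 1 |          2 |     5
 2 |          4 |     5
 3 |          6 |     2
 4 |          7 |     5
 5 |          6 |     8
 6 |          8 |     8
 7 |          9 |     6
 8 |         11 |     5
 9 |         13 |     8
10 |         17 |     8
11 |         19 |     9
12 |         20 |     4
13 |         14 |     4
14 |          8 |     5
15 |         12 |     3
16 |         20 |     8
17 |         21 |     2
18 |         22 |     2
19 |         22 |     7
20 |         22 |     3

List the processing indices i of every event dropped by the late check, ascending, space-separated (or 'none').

13 14 15

i=0 t=0 v=6: → [0,2); WM=-2
i=1 t=2 v=5: → [2,4); WM=0
i=2 t=4 v=5: → [4,6); WM=2; [0,2) fires=6
i=3 t=6 v=2: → [6,8); WM=4; [2,4) fires=5
i=4 t=7 v=5: → [6,8); WM=5
i=5 t=6 v=8: → [6,8); WM=5
i=6 t=8 v=8: → [8,10); WM=6; [4,6) fires=5
i=7 t=9 v=6: → [8,10); WM=7
i=8 t=11 v=5: → [10,12); WM=9; [6,8) fires=8
i=9 t=13 v=8: → [12,14); WM=11; [8,10) fires=8
i=10 t=17 v=8: → [16,18); WM=15; [10,12) fires=5 [12,14) fires=8
i=11 t=19 v=9: → [18,20); WM=17
i=12 t=20 v=4: → [20,22); WM=18; [16,18) fires=8
i=13 t=14 v=4: DROP (t<18-3); WM=18
i=14 t=8 v=5: DROP (t<18-3); WM=18
i=15 t=12 v=3: DROP (t<18-3); WM=18
i=16 t=20 v=8: → [20,22); WM=18
i=17 t=21 v=2: → [20,22); WM=19
i=18 t=22 v=2: → [22,24); WM=20; [18,20) fires=9
i=19 t=22 v=7: → [22,24); WM=20
i=20 t=22 v=3: → [22,24); WM=20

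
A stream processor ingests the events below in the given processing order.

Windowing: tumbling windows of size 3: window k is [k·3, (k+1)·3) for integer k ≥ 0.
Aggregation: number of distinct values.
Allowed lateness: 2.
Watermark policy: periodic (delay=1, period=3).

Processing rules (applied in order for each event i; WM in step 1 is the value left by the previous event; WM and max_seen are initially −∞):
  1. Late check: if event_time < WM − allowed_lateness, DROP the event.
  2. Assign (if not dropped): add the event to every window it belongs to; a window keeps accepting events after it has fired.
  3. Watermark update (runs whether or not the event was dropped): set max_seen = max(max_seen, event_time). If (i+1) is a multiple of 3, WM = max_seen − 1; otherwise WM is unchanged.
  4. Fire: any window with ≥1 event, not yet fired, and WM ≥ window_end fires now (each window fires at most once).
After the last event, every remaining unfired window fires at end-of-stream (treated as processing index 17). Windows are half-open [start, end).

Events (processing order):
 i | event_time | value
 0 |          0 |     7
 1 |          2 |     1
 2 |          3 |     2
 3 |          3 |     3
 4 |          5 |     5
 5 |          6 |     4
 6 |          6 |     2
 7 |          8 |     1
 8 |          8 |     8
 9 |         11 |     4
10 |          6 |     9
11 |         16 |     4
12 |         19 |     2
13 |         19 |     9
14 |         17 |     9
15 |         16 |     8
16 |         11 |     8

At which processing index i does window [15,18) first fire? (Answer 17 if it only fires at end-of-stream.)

i=0 t=0 v=7: → [0,3); WM=−∞
i=1 t=2 v=1: → [0,3); WM=−∞
i=2 t=3 v=2: → [3,6); WM=2
i=3 t=3 v=3: → [3,6); WM=2
i=4 t=5 v=5: → [3,6); WM=2
i=5 t=6 v=4: → [6,9); WM=5; [0,3) fires=2
i=6 t=6 v=2: → [6,9); WM=5
i=7 t=8 v=1: → [6,9); WM=5
i=8 t=8 v=8: → [6,9); WM=7; [3,6) fires=3
i=9 t=11 v=4: → [9,12); WM=7
i=10 t=6 v=9: → [6,9); WM=7
i=11 t=16 v=4: → [15,18); WM=15; [6,9) fires=5 [9,12) fires=1
i=12 t=19 v=2: → [18,21); WM=15
i=13 t=19 v=9: → [18,21); WM=15
i=14 t=17 v=9: → [15,18); WM=18; [15,18) fires=2
i=15 t=16 v=8: → [15,18); WM=18
i=16 t=11 v=8: DROP (t<18-2); WM=18

14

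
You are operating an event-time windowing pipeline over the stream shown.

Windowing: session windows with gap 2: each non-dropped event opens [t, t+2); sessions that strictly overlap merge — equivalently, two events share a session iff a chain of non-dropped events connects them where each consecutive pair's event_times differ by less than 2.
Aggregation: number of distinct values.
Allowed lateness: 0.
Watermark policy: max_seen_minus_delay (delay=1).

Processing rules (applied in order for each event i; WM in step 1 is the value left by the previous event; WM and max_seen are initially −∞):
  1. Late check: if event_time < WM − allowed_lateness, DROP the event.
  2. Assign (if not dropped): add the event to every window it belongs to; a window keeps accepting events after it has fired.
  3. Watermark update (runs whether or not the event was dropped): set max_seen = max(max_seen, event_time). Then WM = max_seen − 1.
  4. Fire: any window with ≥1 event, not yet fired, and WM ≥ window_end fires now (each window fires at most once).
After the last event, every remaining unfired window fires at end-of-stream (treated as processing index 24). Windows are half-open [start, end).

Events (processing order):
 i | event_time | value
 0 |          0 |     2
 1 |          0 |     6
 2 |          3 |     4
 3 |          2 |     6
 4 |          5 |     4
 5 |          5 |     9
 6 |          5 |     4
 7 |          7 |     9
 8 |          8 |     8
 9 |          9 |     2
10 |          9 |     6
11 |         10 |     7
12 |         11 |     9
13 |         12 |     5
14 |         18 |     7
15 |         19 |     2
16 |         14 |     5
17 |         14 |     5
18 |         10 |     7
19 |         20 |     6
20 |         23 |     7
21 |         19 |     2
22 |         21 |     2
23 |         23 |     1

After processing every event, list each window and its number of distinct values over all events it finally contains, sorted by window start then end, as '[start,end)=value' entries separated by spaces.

i=0 t=0 v=2: → [0,2); WM=-1
i=1 t=0 v=6: → [0,2); WM=-1
i=2 t=3 v=4: → [3,5); WM=2
i=3 t=2 v=6: → [2,5); WM=2
i=4 t=5 v=4: → [5,7); WM=4
i=5 t=5 v=9: → [5,7); WM=4
i=6 t=5 v=4: → [5,7); WM=4
i=7 t=7 v=9: → [7,9); WM=6
i=8 t=8 v=8: → [7,10); WM=7
i=9 t=9 v=2: → [7,11); WM=8
i=10 t=9 v=6: → [7,11); WM=8
i=11 t=10 v=7: → [7,12); WM=9
i=12 t=11 v=9: → [7,13); WM=10
i=13 t=12 v=5: → [7,14); WM=11
i=14 t=18 v=7: → [18,20); WM=17
i=15 t=19 v=2: → [18,21); WM=18
i=16 t=14 v=5: DROP (t<18-0); WM=18
i=17 t=14 v=5: DROP (t<18-0); WM=18
i=18 t=10 v=7: DROP (t<18-0); WM=18
i=19 t=20 v=6: → [18,22); WM=19
i=20 t=23 v=7: → [23,25); WM=22
i=21 t=19 v=2: DROP (t<22-0); WM=22
i=22 t=21 v=2: DROP (t<22-0); WM=22
i=23 t=23 v=1: → [23,25); WM=22

[0,2)=2 [2,5)=2 [5,7)=2 [7,14)=6 [18,22)=3 [23,25)=2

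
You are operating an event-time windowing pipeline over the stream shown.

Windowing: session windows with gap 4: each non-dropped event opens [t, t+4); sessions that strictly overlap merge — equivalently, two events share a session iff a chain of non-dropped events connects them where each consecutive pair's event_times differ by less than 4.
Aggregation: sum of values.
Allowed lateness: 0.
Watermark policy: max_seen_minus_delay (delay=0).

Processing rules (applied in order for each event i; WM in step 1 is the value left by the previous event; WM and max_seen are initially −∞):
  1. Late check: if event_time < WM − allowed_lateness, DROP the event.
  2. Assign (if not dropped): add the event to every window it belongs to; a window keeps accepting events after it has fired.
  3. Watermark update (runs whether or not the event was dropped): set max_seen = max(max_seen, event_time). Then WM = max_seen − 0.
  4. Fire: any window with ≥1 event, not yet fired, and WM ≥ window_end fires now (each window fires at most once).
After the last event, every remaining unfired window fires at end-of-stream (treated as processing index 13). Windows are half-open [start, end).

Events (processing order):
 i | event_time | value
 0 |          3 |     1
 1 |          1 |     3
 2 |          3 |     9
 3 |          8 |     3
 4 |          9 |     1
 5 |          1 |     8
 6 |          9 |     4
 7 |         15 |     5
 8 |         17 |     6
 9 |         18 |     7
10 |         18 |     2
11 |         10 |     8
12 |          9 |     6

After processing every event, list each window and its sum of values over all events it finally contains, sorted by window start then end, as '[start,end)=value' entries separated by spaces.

i=0 t=3 v=1: → [3,7); WM=3
i=1 t=1 v=3: DROP (t<3-0); WM=3
i=2 t=3 v=9: → [3,7); WM=3
i=3 t=8 v=3: → [8,12); WM=8
i=4 t=9 v=1: → [8,13); WM=9
i=5 t=1 v=8: DROP (t<9-0); WM=9
i=6 t=9 v=4: → [8,13); WM=9
i=7 t=15 v=5: → [15,19); WM=15
i=8 t=17 v=6: → [15,21); WM=17
i=9 t=18 v=7: → [15,22); WM=18
i=10 t=18 v=2: → [15,22); WM=18
i=11 t=10 v=8: DROP (t<18-0); WM=18
i=12 t=9 v=6: DROP (t<18-0); WM=18

[3,7)=10 [8,13)=8 [15,22)=20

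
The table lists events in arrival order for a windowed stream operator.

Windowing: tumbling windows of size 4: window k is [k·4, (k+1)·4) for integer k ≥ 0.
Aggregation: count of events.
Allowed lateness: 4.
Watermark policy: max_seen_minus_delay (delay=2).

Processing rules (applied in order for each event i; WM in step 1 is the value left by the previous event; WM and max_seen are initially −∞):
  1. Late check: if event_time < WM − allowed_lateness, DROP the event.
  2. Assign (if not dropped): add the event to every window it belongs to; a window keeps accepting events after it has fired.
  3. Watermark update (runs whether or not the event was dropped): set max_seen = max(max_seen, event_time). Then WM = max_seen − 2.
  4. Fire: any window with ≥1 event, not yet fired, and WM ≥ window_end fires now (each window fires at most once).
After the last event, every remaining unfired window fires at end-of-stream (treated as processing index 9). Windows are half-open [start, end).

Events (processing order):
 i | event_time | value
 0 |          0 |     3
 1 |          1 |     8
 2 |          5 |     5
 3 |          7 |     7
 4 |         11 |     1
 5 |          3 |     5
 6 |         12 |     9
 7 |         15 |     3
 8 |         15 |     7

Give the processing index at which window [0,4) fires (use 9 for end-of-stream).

i=0 t=0 v=3: → [0,4); WM=-2
i=1 t=1 v=8: → [0,4); WM=-1
i=2 t=5 v=5: → [4,8); WM=3
i=3 t=7 v=7: → [4,8); WM=5; [0,4) fires=2
i=4 t=11 v=1: → [8,12); WM=9; [4,8) fires=2
i=5 t=3 v=5: DROP (t<9-4); WM=9
i=6 t=12 v=9: → [12,16); WM=10
i=7 t=15 v=3: → [12,16); WM=13; [8,12) fires=1
i=8 t=15 v=7: → [12,16); WM=13

3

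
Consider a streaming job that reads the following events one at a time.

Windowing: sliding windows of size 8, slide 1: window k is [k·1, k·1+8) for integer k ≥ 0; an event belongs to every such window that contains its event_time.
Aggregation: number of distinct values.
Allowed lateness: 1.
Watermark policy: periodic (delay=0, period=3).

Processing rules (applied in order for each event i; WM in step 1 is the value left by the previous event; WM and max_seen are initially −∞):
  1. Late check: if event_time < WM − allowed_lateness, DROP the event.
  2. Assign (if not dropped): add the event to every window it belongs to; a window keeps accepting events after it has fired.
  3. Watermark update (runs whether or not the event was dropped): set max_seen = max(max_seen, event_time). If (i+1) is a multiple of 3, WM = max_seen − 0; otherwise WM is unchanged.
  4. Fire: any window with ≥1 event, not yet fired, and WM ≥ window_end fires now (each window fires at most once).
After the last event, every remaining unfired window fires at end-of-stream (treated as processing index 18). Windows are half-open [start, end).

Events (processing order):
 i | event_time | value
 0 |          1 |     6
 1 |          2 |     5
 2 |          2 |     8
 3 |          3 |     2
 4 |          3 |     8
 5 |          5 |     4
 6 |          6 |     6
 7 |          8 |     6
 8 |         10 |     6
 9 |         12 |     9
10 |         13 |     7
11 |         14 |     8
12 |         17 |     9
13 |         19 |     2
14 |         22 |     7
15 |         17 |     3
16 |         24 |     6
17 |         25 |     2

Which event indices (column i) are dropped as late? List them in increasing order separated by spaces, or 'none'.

i=0 t=1 v=6: → [1,9),[0,8); WM=−∞
i=1 t=2 v=5: → [2,10),[1,9),[0,8); WM=−∞
i=2 t=2 v=8: → [2,10),[1,9),[0,8); WM=2
i=3 t=3 v=2: → [3,11),[2,10),[1,9),[0,8); WM=2
i=4 t=3 v=8: → [3,11),[2,10),[1,9),[0,8); WM=2
i=5 t=5 v=4: → [5,13),[4,12),[3,11),[2,10),[1,9),[0,8); WM=5
i=6 t=6 v=6: → [6,14),[5,13),[4,12),[3,11),[2,10),[1,9),[0,8); WM=5
i=7 t=8 v=6: → [8,16),[7,15),[6,14),[5,13),[4,12),[3,11),[2,10),[1,9); WM=5
i=8 t=10 v=6: → [10,18),[9,17),[8,16),[7,15),[6,14),[5,13),[4,12),[3,11); WM=10; [0,8) fires=5 [1,9) fires=5 [2,10) fires=5
i=9 t=12 v=9: → [12,20),[11,19),[10,18),[9,17),[8,16),[7,15),[6,14),[5,13); WM=10
i=10 t=13 v=7: → [13,21),[12,20),[11,19),[10,18),[9,17),[8,16),[7,15),[6,14); WM=10
i=11 t=14 v=8: → [14,22),[13,21),[12,20),[11,19),[10,18),[9,17),[8,16),[7,15); WM=14; [3,11) fires=4 [4,12) fires=2 [5,13) fires=3 [6,14) fires=3
i=12 t=17 v=9: → [17,25),[16,24),[15,23),[14,22),[13,21),[12,20),[11,19),[10,18); WM=14
i=13 t=19 v=2: → [19,27),[18,26),[17,25),[16,24),[15,23),[14,22),[13,21),[12,20); WM=14
i=14 t=22 v=7: → [22,30),[21,29),[20,28),[19,27),[18,26),[17,25),[16,24),[15,23); WM=22; [7,15) fires=4 [8,16) fires=4 [9,17) fires=4 [10,18) fires=4 [11,19) fires=3 [12,20) fires=4 [13,21) fires=4 [14,22) fires=3
i=15 t=17 v=3: DROP (t<22-1); WM=22
i=16 t=24 v=6: → [24,32),[23,31),[22,30),[21,29),[20,28),[19,27),[18,26),[17,25); WM=22
i=17 t=25 v=2: → [25,33),[24,32),[23,31),[22,30),[21,29),[20,28),[19,27),[18,26); WM=25; [15,23) fires=3 [16,24) fires=3 [17,25) fires=4

15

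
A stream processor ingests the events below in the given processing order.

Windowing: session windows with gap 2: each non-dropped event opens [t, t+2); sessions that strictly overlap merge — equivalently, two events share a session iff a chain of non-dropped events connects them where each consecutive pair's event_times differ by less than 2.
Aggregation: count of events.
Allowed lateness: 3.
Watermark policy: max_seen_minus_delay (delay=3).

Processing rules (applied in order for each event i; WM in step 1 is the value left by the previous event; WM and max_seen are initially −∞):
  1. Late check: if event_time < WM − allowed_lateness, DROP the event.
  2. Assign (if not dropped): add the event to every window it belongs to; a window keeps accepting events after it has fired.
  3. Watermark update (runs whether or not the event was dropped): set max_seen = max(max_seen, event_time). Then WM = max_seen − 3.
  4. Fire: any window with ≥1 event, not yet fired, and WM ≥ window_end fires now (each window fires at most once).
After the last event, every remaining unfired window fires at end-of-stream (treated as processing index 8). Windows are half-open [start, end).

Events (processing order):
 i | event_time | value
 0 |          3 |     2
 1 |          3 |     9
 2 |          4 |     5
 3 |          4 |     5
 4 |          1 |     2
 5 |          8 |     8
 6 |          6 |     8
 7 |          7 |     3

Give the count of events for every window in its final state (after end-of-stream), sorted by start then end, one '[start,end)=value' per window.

i=0 t=3 v=2: → [3,5); WM=0
i=1 t=3 v=9: → [3,5); WM=0
i=2 t=4 v=5: → [3,6); WM=1
i=3 t=4 v=5: → [3,6); WM=1
i=4 t=1 v=2: → [1,3); WM=1
i=5 t=8 v=8: → [8,10); WM=5
i=6 t=6 v=8: → [6,8); WM=5
i=7 t=7 v=3: → [6,10); WM=5

[1,3)=1 [3,6)=4 [6,10)=3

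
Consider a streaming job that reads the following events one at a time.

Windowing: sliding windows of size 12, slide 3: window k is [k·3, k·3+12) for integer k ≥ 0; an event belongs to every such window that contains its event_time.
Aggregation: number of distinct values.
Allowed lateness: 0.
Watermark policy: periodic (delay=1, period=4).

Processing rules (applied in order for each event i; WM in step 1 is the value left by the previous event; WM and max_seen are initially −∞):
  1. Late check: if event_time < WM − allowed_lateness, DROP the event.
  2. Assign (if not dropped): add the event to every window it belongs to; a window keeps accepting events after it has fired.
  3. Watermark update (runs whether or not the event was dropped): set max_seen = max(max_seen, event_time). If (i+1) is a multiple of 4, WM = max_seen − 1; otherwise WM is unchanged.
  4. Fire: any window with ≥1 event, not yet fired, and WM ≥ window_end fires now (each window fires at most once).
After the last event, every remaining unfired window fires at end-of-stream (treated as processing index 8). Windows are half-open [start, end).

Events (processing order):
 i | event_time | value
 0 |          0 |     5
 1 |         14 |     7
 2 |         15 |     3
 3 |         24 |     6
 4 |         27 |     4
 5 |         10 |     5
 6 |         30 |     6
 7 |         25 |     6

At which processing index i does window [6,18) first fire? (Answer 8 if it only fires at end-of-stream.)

i=0 t=0 v=5: → [0,12); WM=−∞
i=1 t=14 v=7: → [12,24),[9,21),[6,18),[3,15); WM=−∞
i=2 t=15 v=3: → [15,27),[12,24),[9,21),[6,18); WM=−∞
i=3 t=24 v=6: → [24,36),[21,33),[18,30),[15,27); WM=23; [0,12) fires=1 [3,15) fires=1 [6,18) fires=2 [9,21) fires=2
i=4 t=27 v=4: → [27,39),[24,36),[21,33),[18,30); WM=23
i=5 t=10 v=5: DROP (t<23-0); WM=23
i=6 t=30 v=6: → [30,42),[27,39),[24,36),[21,33); WM=23
i=7 t=25 v=6: → [24,36),[21,33),[18,30),[15,27); WM=29; [12,24) fires=2 [15,27) fires=2

3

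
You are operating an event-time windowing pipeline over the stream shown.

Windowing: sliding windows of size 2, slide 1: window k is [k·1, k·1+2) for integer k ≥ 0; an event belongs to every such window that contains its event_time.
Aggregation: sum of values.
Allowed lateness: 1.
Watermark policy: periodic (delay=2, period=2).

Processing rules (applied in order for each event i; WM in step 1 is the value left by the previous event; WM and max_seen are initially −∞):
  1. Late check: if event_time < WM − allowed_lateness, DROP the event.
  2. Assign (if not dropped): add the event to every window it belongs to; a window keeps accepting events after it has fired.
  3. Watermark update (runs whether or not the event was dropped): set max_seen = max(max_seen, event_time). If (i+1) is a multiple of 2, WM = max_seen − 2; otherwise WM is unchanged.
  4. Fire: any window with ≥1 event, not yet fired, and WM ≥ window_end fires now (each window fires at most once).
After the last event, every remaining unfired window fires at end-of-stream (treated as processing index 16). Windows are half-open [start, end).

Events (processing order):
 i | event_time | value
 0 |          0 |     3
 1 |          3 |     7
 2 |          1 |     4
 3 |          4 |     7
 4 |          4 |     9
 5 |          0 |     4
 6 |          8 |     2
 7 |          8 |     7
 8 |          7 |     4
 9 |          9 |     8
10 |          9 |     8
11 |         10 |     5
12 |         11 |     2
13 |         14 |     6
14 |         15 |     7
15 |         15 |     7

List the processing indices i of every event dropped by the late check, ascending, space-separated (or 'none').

i=0 t=0 v=3: → [0,2); WM=−∞
i=1 t=3 v=7: → [3,5),[2,4); WM=1
i=2 t=1 v=4: → [1,3),[0,2); WM=1
i=3 t=4 v=7: → [4,6),[3,5); WM=2; [0,2) fires=7
i=4 t=4 v=9: → [4,6),[3,5); WM=2
i=5 t=0 v=4: DROP (t<2-1); WM=2
i=6 t=8 v=2: → [8,10),[7,9); WM=2
i=7 t=8 v=7: → [8,10),[7,9); WM=6; [1,3) fires=4 [2,4) fires=7 [3,5) fires=23 [4,6) fires=16
i=8 t=7 v=4: → [7,9),[6,8); WM=6
i=9 t=9 v=8: → [9,11),[8,10); WM=7
i=10 t=9 v=8: → [9,11),[8,10); WM=7
i=11 t=10 v=5: → [10,12),[9,11); WM=8; [6,8) fires=4
i=12 t=11 v=2: → [11,13),[10,12); WM=8
i=13 t=14 v=6: → [14,16),[13,15); WM=12; [7,9) fires=13 [8,10) fires=25 [9,11) fires=21 [10,12) fires=7
i=14 t=15 v=7: → [15,17),[14,16); WM=12
i=15 t=15 v=7: → [15,17),[14,16); WM=13; [11,13) fires=2

5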